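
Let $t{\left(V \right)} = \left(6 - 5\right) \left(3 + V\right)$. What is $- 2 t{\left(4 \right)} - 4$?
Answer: $-18$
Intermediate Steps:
$t{\left(V \right)} = 3 + V$ ($t{\left(V \right)} = 1 \left(3 + V\right) = 3 + V$)
$- 2 t{\left(4 \right)} - 4 = - 2 \left(3 + 4\right) - 4 = \left(-2\right) 7 - 4 = -14 - 4 = -18$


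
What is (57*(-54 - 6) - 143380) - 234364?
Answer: -381164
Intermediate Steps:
(57*(-54 - 6) - 143380) - 234364 = (57*(-60) - 143380) - 234364 = (-3420 - 143380) - 234364 = -146800 - 234364 = -381164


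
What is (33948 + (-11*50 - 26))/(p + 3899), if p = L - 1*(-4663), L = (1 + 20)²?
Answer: 11124/3001 ≈ 3.7068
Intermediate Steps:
L = 441 (L = 21² = 441)
p = 5104 (p = 441 - 1*(-4663) = 441 + 4663 = 5104)
(33948 + (-11*50 - 26))/(p + 3899) = (33948 + (-11*50 - 26))/(5104 + 3899) = (33948 + (-550 - 26))/9003 = (33948 - 576)*(1/9003) = 33372*(1/9003) = 11124/3001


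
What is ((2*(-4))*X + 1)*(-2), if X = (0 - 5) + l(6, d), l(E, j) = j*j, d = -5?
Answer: 318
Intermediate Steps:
l(E, j) = j²
X = 20 (X = (0 - 5) + (-5)² = -5 + 25 = 20)
((2*(-4))*X + 1)*(-2) = ((2*(-4))*20 + 1)*(-2) = (-8*20 + 1)*(-2) = (-160 + 1)*(-2) = -159*(-2) = 318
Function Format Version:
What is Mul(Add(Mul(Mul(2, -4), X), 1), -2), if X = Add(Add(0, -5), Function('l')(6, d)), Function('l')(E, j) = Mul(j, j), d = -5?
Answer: 318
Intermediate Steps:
Function('l')(E, j) = Pow(j, 2)
X = 20 (X = Add(Add(0, -5), Pow(-5, 2)) = Add(-5, 25) = 20)
Mul(Add(Mul(Mul(2, -4), X), 1), -2) = Mul(Add(Mul(Mul(2, -4), 20), 1), -2) = Mul(Add(Mul(-8, 20), 1), -2) = Mul(Add(-160, 1), -2) = Mul(-159, -2) = 318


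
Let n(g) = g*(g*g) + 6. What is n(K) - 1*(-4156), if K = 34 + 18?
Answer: 144770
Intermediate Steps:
K = 52
n(g) = 6 + g³ (n(g) = g*g² + 6 = g³ + 6 = 6 + g³)
n(K) - 1*(-4156) = (6 + 52³) - 1*(-4156) = (6 + 140608) + 4156 = 140614 + 4156 = 144770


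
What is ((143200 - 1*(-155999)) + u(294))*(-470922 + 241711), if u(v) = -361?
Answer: -68496956818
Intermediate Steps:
((143200 - 1*(-155999)) + u(294))*(-470922 + 241711) = ((143200 - 1*(-155999)) - 361)*(-470922 + 241711) = ((143200 + 155999) - 361)*(-229211) = (299199 - 361)*(-229211) = 298838*(-229211) = -68496956818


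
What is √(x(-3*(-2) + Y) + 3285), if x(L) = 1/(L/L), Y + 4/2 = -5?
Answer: √3286 ≈ 57.324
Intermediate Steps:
Y = -7 (Y = -2 - 5 = -7)
x(L) = 1 (x(L) = 1/1 = 1)
√(x(-3*(-2) + Y) + 3285) = √(1 + 3285) = √3286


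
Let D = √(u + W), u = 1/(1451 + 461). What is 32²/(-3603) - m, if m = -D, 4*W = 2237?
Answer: -1024/3603 + √511119186/956 ≈ 23.364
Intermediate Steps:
W = 2237/4 (W = (¼)*2237 = 2237/4 ≈ 559.25)
u = 1/1912 ≈ 0.00052301
D = √511119186/956 (D = √(1/1912 + 2237/4) = √(1069287/1912) = √511119186/956 ≈ 23.648)
m = -√511119186/956 ≈ -23.648
32²/(-3603) - m = 32²/(-3603) - (-1)*√511119186/956 = 1024*(-1/3603) + √511119186/956 = -1024/3603 + √511119186/956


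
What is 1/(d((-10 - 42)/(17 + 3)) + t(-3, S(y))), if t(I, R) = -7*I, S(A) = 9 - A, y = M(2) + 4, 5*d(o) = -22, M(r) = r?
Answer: 5/83 ≈ 0.060241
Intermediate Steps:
d(o) = -22/5 (d(o) = (⅕)*(-22) = -22/5)
y = 6 (y = 2 + 4 = 6)
1/(d((-10 - 42)/(17 + 3)) + t(-3, S(y))) = 1/(-22/5 - 7*(-3)) = 1/(-22/5 + 21) = 1/(83/5) = 5/83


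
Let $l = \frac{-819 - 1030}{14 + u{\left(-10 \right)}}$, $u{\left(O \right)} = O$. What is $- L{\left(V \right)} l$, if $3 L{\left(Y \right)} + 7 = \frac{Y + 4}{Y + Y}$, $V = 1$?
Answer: $- \frac{5547}{8} \approx -693.38$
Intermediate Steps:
$L{\left(Y \right)} = - \frac{7}{3} + \frac{4 + Y}{6 Y}$ ($L{\left(Y \right)} = - \frac{7}{3} + \frac{\left(Y + 4\right) \frac{1}{Y + Y}}{3} = - \frac{7}{3} + \frac{\left(4 + Y\right) \frac{1}{2 Y}}{3} = - \frac{7}{3} + \frac{\frac{1}{2} \frac{1}{Y} \left(4 + Y\right)}{3} = - \frac{7}{3} + \frac{4 + Y}{6 Y}$)
$l = - \frac{1849}{4}$ ($l = \frac{-819 - 1030}{14 - 10} = - \frac{1849}{4} \approx -462.25$)
$- L{\left(V \right)} l = - \frac{\frac{4 - 13}{6 \cdot 1} \left(-1849\right)}{4} = - \frac{\frac{1}{6} \cdot 1 \left(4 - 13\right) \left(-1849\right)}{4} = - \frac{\frac{1}{6} \cdot 1 \left(-9\right) \left(-1849\right)}{4} = - \frac{\left(-3\right) \left(-1849\right)}{2 \cdot 4} = \left(-1\right) \frac{5547}{8} = - \frac{5547}{8}$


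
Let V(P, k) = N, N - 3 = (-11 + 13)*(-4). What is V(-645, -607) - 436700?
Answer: -436705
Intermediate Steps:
N = -5 (N = 3 + (-11 + 13)*(-4) = 3 + 2*(-4) = 3 - 8 = -5)
V(P, k) = -5
V(-645, -607) - 436700 = -5 - 436700 = -436705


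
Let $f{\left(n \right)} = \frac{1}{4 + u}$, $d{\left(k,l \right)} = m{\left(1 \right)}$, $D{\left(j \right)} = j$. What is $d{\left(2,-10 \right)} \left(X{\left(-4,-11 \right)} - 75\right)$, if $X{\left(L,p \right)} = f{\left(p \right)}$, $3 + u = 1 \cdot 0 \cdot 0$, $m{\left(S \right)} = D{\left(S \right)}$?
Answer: $-74$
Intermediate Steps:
$m{\left(S \right)} = S$
$u = -3$ ($u = -3 + 1 \cdot 0 \cdot 0 = -3 + 0 \cdot 0 = -3 + 0 = -3$)
$d{\left(k,l \right)} = 1$
$f{\left(n \right)} = 1$ ($f{\left(n \right)} = \frac{1}{4 - 3} = 1^{-1} = 1$)
$X{\left(L,p \right)} = 1$
$d{\left(2,-10 \right)} \left(X{\left(-4,-11 \right)} - 75\right) = 1 \left(1 - 75\right) = 1 \left(-74\right) = -74$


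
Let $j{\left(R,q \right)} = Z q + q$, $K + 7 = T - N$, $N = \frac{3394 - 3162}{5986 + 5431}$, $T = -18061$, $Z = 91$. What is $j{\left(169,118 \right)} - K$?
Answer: $\frac{330225540}{11417} \approx 28924.0$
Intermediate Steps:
$N = \frac{232}{11417} \approx 0.020321$
$K = - \frac{206282588}{11417}$ ($K = -7 - \frac{206202669}{11417} = - \frac{206282588}{11417} \approx -18068.0$)
$j{\left(R,q \right)} = 92 q$ ($j{\left(R,q \right)} = 91 q + q = 92 q$)
$j{\left(169,118 \right)} - K = 92 \cdot 118 - - \frac{206282588}{11417} = 10856 + \frac{206282588}{11417} = \frac{330225540}{11417}$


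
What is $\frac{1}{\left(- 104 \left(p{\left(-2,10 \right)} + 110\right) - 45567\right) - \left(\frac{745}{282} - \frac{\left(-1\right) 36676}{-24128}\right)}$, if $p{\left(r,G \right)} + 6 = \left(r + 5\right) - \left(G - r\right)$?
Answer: $- \frac{850512}{47159292955} \approx -1.8035 \cdot 10^{-5}$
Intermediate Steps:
$p{\left(r,G \right)} = -1 - G + 2 r$ ($p{\left(r,G \right)} = -6 - \left(-5 + G - 2 r\right) = -6 + \left(5 - G + 2 r\right) = -1 - G + 2 r$)
$\frac{1}{\left(- 104 \left(p{\left(-2,10 \right)} + 110\right) - 45567\right) - \left(\frac{745}{282} - \frac{\left(-1\right) 36676}{-24128}\right)} = \frac{1}{\left(- 104 \left(\left(-1 - 10 + 2 \left(-2\right)\right) + 110\right) - 45567\right) - \left(\frac{745}{282} - \frac{\left(-1\right) 36676}{-24128}\right)} = \frac{1}{\left(- 104 \left(\left(-1 - 10 - 4\right) + 110\right) - 45567\right) - \frac{954091}{850512}} = \frac{1}{\left(- 104 \left(-15 + 110\right) - 45567\right) + \left(\frac{9169}{6032} - \frac{745}{282}\right)} = \frac{1}{\left(\left(-104\right) 95 - 45567\right) - \frac{954091}{850512}} = \frac{1}{\left(-9880 - 45567\right) - \frac{954091}{850512}} = \frac{1}{-55447 - \frac{954091}{850512}} = \frac{1}{- \frac{47159292955}{850512}} = - \frac{850512}{47159292955}$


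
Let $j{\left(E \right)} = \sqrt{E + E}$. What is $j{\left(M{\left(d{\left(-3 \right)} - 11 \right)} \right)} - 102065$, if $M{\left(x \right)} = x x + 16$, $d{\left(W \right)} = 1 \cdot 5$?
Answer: $-102065 + 2 \sqrt{26} \approx -1.0205 \cdot 10^{5}$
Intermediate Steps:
$d{\left(W \right)} = 5$
$M{\left(x \right)} = 16 + x^{2}$ ($M{\left(x \right)} = x^{2} + 16 = 16 + x^{2}$)
$j{\left(E \right)} = \sqrt{2} \sqrt{E}$ ($j{\left(E \right)} = \sqrt{2 E} = \sqrt{2} \sqrt{E}$)
$j{\left(M{\left(d{\left(-3 \right)} - 11 \right)} \right)} - 102065 = \sqrt{2} \sqrt{16 + \left(5 - 11\right)^{2}} - 102065 = \sqrt{2} \sqrt{16 + \left(-6\right)^{2}} - 102065 = \sqrt{2} \sqrt{16 + 36} - 102065 = \sqrt{2} \sqrt{52} - 102065 = \sqrt{2} \cdot 2 \sqrt{13} - 102065 = 2 \sqrt{26} - 102065 = -102065 + 2 \sqrt{26}$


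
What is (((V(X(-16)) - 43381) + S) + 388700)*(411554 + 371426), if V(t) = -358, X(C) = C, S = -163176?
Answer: 142334019300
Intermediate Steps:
(((V(X(-16)) - 43381) + S) + 388700)*(411554 + 371426) = (((-358 - 43381) - 163176) + 388700)*(411554 + 371426) = ((-43739 - 163176) + 388700)*782980 = (-206915 + 388700)*782980 = 181785*782980 = 142334019300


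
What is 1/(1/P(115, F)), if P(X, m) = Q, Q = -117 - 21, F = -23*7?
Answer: -138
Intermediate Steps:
F = -161
Q = -138
P(X, m) = -138
1/(1/P(115, F)) = 1/(1/(-138)) = 1/(-1/138) = -138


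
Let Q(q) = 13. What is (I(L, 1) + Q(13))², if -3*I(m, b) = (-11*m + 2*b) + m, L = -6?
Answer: 529/9 ≈ 58.778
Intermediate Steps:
I(m, b) = -2*b/3 + 10*m/3 (I(m, b) = -((-11*m + 2*b) + m)/3 = -(-10*m + 2*b)/3 = -2*b/3 + 10*m/3)
(I(L, 1) + Q(13))² = ((-⅔*1 + (10/3)*(-6)) + 13)² = ((-⅔ - 20) + 13)² = (-62/3 + 13)² = (-23/3)² = 529/9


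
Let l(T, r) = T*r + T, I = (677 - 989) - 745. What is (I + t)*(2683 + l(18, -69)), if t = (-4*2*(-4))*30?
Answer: -141523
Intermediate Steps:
I = -1057 (I = -312 - 745 = -1057)
l(T, r) = T + T*r
t = 960 (t = -8*(-4)*30 = 32*30 = 960)
(I + t)*(2683 + l(18, -69)) = (-1057 + 960)*(2683 + 18*(1 - 69)) = -97*(2683 + 18*(-68)) = -97*(2683 - 1224) = -97*1459 = -141523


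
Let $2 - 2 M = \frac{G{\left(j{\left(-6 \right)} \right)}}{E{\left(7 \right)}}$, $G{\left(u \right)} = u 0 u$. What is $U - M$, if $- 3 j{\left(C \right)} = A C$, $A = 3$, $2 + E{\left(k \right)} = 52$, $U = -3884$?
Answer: $-3885$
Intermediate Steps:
$E{\left(k \right)} = 50$ ($E{\left(k \right)} = -2 + 52 = 50$)
$j{\left(C \right)} = - C$ ($j{\left(C \right)} = - \frac{3 C}{3} = - C$)
$G{\left(u \right)} = 0$ ($G{\left(u \right)} = 0 u = 0$)
$M = 1$ ($M = 1 - \frac{0 \cdot \frac{1}{50}}{2} = 1 - 0 = 1 + 0 = 1$)
$U - M = -3884 - 1 = -3885$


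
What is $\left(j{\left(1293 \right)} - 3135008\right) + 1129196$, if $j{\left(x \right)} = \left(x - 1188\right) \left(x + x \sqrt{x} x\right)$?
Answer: $-1870047 + 175544145 \sqrt{1293} \approx 6.3104 \cdot 10^{9}$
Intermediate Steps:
$j{\left(x \right)} = \left(-1188 + x\right) \left(x + x^{\frac{5}{2}}\right)$ ($j{\left(x \right)} = \left(-1188 + x\right) \left(x + x^{\frac{3}{2}} x\right) = \left(-1188 + x\right) \left(x + x^{\frac{5}{2}}\right)$)
$\left(j{\left(1293 \right)} - 3135008\right) + 1129196 = \left(\left(1293^{2} + 1293^{\frac{7}{2}} - 1536084 - 1188 \cdot 1293^{\frac{5}{2}}\right) - 3135008\right) + 1129196 = \left(\left(1671849 + 2161700757 \sqrt{1293} - 1536084 - 1188 \cdot 1671849 \sqrt{1293}\right) - 3135008\right) + 1129196 = \left(\left(1671849 + 2161700757 \sqrt{1293} - 1536084 - 1986156612 \sqrt{1293}\right) - 3135008\right) + 1129196 = \left(\left(135765 + 175544145 \sqrt{1293}\right) - 3135008\right) + 1129196 = \left(-2999243 + 175544145 \sqrt{1293}\right) + 1129196 = -1870047 + 175544145 \sqrt{1293}$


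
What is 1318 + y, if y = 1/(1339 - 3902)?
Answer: 3378033/2563 ≈ 1318.0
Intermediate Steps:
y = -1/2563 (y = 1/(-2563) = -1/2563 ≈ -0.00039017)
1318 + y = 1318 - 1/2563 = 3378033/2563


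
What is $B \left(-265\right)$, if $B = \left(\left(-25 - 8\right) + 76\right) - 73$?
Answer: $7950$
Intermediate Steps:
$B = -30$ ($B = \left(\left(-25 - 8\right) + 76\right) - 73 = \left(-33 + 76\right) - 73 = 43 - 73 = -30$)
$B \left(-265\right) = \left(-30\right) \left(-265\right) = 7950$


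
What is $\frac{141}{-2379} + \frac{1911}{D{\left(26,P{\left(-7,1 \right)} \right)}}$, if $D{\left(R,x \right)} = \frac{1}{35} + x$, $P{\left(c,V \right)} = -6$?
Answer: $- \frac{53049628}{165737} \approx -320.08$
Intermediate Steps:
$D{\left(R,x \right)} = \frac{1}{35} + x$
$\frac{141}{-2379} + \frac{1911}{D{\left(26,P{\left(-7,1 \right)} \right)}} = \frac{141}{-2379} + \frac{1911}{\frac{1}{35} - 6} = 141 \left(- \frac{1}{2379}\right) + \frac{1911}{- \frac{209}{35}} = - \frac{47}{793} + 1911 \left(- \frac{35}{209}\right) = - \frac{47}{793} - \frac{66885}{209} = - \frac{53049628}{165737}$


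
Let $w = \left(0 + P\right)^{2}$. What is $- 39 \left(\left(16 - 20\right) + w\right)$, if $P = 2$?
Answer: $0$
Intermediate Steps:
$w = 4$ ($w = \left(0 + 2\right)^{2} = 2^{2} = 4$)
$- 39 \left(\left(16 - 20\right) + w\right) = - 39 \left(\left(16 - 20\right) + 4\right) = - 39 \left(-4 + 4\right) = \left(-39\right) 0 = 0$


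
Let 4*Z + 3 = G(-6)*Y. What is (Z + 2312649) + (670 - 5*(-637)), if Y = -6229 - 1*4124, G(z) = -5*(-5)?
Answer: 2251797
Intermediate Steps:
G(z) = 25
Y = -10353 (Y = -6229 - 4124 = -10353)
Z = -64707 (Z = -3/4 + (25*(-10353))/4 = -3/4 + (1/4)*(-258825) = -3/4 - 258825/4 = -64707)
(Z + 2312649) + (670 - 5*(-637)) = (-64707 + 2312649) + (670 - 5*(-637)) = 2247942 + (670 + 3185) = 2247942 + 3855 = 2251797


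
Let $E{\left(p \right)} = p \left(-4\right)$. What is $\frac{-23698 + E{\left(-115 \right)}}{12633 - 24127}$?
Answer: $\frac{11619}{5747} \approx 2.0218$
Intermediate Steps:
$E{\left(p \right)} = - 4 p$
$\frac{-23698 + E{\left(-115 \right)}}{12633 - 24127} = \frac{-23698 - -460}{12633 - 24127} = \frac{-23698 + 460}{-11494} = \left(-23238\right) \left(- \frac{1}{11494}\right) = \frac{11619}{5747}$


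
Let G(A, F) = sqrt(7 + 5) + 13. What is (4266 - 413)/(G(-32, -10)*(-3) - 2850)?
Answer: -412271/309119 + 7706*sqrt(3)/2782071 ≈ -1.3289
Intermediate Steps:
G(A, F) = 13 + 2*sqrt(3) (G(A, F) = sqrt(12) + 13 = 2*sqrt(3) + 13 = 13 + 2*sqrt(3))
(4266 - 413)/(G(-32, -10)*(-3) - 2850) = (4266 - 413)/((13 + 2*sqrt(3))*(-3) - 2850) = 3853/((-39 - 6*sqrt(3)) - 2850) = 3853/(-2889 - 6*sqrt(3))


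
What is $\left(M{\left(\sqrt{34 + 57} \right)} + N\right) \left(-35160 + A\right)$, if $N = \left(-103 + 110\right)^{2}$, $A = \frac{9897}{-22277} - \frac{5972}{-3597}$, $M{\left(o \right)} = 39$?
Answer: $- \frac{22538290682440}{7284579} \approx -3.094 \cdot 10^{6}$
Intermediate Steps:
$A = \frac{97438735}{80130369}$ ($A = 9897 \left(- \frac{1}{22277}\right) - - \frac{5972}{3597} = - \frac{9897}{22277} + \frac{5972}{3597} = \frac{97438735}{80130369} \approx 1.216$)
$N = 49$ ($N = 7^{2} = 49$)
$\left(M{\left(\sqrt{34 + 57} \right)} + N\right) \left(-35160 + A\right) = \left(39 + 49\right) \left(-35160 + \frac{97438735}{80130369}\right) = 88 \left(- \frac{2817286335305}{80130369}\right) = - \frac{22538290682440}{7284579}$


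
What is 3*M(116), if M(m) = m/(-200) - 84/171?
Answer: -3053/950 ≈ -3.2137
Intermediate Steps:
M(m) = -28/57 - m/200 (M(m) = m*(-1/200) - 84*1/171 = -m/200 - 28/57 = -28/57 - m/200)
3*M(116) = 3*(-28/57 - 1/200*116) = 3*(-28/57 - 29/50) = 3*(-3053/2850) = -3053/950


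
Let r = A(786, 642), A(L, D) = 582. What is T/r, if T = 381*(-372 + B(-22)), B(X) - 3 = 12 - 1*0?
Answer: -45339/194 ≈ -233.71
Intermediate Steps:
r = 582
B(X) = 15 (B(X) = 3 + (12 - 1*0) = 3 + (12 + 0) = 3 + 12 = 15)
T = -136017 (T = 381*(-372 + 15) = 381*(-357) = -136017)
T/r = -136017/582 = -136017*1/582 = -45339/194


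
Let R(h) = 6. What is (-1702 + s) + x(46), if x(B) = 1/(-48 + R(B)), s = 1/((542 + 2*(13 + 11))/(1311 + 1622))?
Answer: -10513241/6195 ≈ -1697.1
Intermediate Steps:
s = 2933/590 (s = 1/((542 + 2*24)/2933) = 1/((542 + 48)*(1/2933)) = 1/(590*(1/2933)) = 1/(590/2933) = 2933/590 ≈ 4.9712)
x(B) = -1/42 (x(B) = 1/(-48 + 6) = 1/(-42) = -1/42)
(-1702 + s) + x(46) = (-1702 + 2933/590) - 1/42 = -1001247/590 - 1/42 = -10513241/6195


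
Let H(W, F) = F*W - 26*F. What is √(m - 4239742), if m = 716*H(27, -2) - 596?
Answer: I*√4241770 ≈ 2059.6*I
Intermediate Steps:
H(W, F) = -26*F + F*W
m = -2028 (m = 716*(-2*(-26 + 27)) - 596 = 716*(-2*1) - 596 = 716*(-2) - 596 = -1432 - 596 = -2028)
√(m - 4239742) = √(-2028 - 4239742) = √(-4241770) = I*√4241770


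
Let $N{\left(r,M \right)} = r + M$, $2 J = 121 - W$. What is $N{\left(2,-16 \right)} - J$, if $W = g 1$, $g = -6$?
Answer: $- \frac{155}{2} \approx -77.5$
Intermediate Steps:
$W = -6$ ($W = \left(-6\right) 1 = -6$)
$J = \frac{127}{2}$ ($J = \frac{121 - -6}{2} = \frac{121 + 6}{2} = \frac{1}{2} \cdot 127 = \frac{127}{2} \approx 63.5$)
$N{\left(r,M \right)} = M + r$
$N{\left(2,-16 \right)} - J = \left(-16 + 2\right) - \frac{127}{2} = -14 - \frac{127}{2} = - \frac{155}{2}$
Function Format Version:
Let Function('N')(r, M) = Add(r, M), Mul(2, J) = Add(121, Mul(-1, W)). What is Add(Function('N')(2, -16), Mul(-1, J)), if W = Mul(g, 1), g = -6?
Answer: Rational(-155, 2) ≈ -77.500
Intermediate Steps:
W = -6 (W = Mul(-6, 1) = -6)
J = Rational(127, 2) (J = Mul(Rational(1, 2), Add(121, Mul(-1, -6))) = Mul(Rational(1, 2), Add(121, 6)) = Mul(Rational(1, 2), 127) = Rational(127, 2) ≈ 63.500)
Function('N')(r, M) = Add(M, r)
Add(Function('N')(2, -16), Mul(-1, J)) = Add(Add(-16, 2), Mul(-1, Rational(127, 2))) = Add(-14, Rational(-127, 2)) = Rational(-155, 2)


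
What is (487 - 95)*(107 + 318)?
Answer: 166600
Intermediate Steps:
(487 - 95)*(107 + 318) = 392*425 = 166600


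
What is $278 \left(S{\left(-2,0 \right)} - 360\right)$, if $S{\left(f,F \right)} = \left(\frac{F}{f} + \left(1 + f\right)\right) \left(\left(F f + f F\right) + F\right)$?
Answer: $-100080$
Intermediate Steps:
$S{\left(f,F \right)} = \left(F + 2 F f\right) \left(1 + f + \frac{F}{f}\right)$ ($S{\left(f,F \right)} = \left(1 + f + \frac{F}{f}\right) \left(\left(F f + F f\right) + F\right) = \left(1 + f + \frac{F}{f}\right) \left(2 F f + F\right) = \left(1 + f + \frac{F}{f}\right) \left(F + 2 F f\right) = \left(F + 2 F f\right) \left(1 + f + \frac{F}{f}\right)$)
$278 \left(S{\left(-2,0 \right)} - 360\right) = 278 \left(\frac{0 \left(0 - 2 \left(1 + 2 \cdot 0 + 2 \left(-2\right)^{2} + 3 \left(-2\right)\right)\right)}{-2} - 360\right) = 278 \left(0 \left(- \frac{1}{2}\right) \left(0 - 2 \left(1 + 0 + 2 \cdot 4 - 6\right)\right) - 360\right) = 278 \left(0 \left(- \frac{1}{2}\right) \left(0 - 2 \left(1 + 0 + 8 - 6\right)\right) - 360\right) = 278 \left(0 \left(- \frac{1}{2}\right) \left(0 - 6\right) - 360\right) = 278 \left(0 \left(- \frac{1}{2}\right) \left(-6\right) - 360\right) = 278 \left(0 - 360\right) = 278 \left(-360\right) = -100080$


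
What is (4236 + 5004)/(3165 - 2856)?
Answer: 3080/103 ≈ 29.903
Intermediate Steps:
(4236 + 5004)/(3165 - 2856) = 9240/309 = 9240*(1/309) = 3080/103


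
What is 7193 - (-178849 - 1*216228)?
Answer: 402270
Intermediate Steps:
7193 - (-178849 - 1*216228) = 7193 - (-178849 - 216228) = 7193 - 1*(-395077) = 7193 + 395077 = 402270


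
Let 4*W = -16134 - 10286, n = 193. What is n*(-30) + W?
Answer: -12395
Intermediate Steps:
W = -6605 (W = (-16134 - 10286)/4 = (1/4)*(-26420) = -6605)
n*(-30) + W = 193*(-30) - 6605 = -5790 - 6605 = -12395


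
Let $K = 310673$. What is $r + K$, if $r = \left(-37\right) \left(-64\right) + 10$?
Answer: $313051$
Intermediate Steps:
$r = 2378$ ($r = 2368 + 10 = 2378$)
$r + K = 2378 + 310673 = 313051$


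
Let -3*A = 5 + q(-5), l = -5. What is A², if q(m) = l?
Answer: 0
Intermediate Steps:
q(m) = -5
A = 0 (A = -(5 - 5)/3 = -⅓*0 = 0)
A² = 0² = 0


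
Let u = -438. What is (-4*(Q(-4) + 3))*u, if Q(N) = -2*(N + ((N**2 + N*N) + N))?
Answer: -78840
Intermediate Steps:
Q(N) = -4*N - 4*N**2 (Q(N) = -2*(N + ((N**2 + N**2) + N)) = -2*(N + (2*N**2 + N)) = -2*(N + (N + 2*N**2)) = -2*(2*N + 2*N**2) = -4*N - 4*N**2)
(-4*(Q(-4) + 3))*u = -4*(-4*(-4)*(1 - 4) + 3)*(-438) = -4*(-4*(-4)*(-3) + 3)*(-438) = -4*(-48 + 3)*(-438) = -4*(-45)*(-438) = 180*(-438) = -78840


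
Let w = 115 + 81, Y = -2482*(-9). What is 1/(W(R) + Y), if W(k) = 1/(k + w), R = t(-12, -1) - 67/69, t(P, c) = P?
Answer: 12629/282106671 ≈ 4.4767e-5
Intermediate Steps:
Y = 22338
R = -895/69 (R = -12 - 67/69 = -895/69 ≈ -12.971)
w = 196
W(k) = 1/(196 + k) (W(k) = 1/(k + 196) = 1/(196 + k))
1/(W(R) + Y) = 1/(1/(196 - 895/69) + 22338) = 1/(1/(12629/69) + 22338) = 1/(69/12629 + 22338) = 1/(282106671/12629) = 12629/282106671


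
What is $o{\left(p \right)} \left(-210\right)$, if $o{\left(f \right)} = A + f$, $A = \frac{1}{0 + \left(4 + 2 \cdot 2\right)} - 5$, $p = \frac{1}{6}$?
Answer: $\frac{3955}{4} \approx 988.75$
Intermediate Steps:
$p = \frac{1}{6} \approx 0.16667$
$A = - \frac{39}{8}$ ($A = \frac{1}{0 + \left(4 + 4\right)} - 5 = \frac{1}{0 + 8} - 5 = \frac{1}{8} - 5 = - \frac{39}{8} \approx -4.875$)
$o{\left(f \right)} = - \frac{39}{8} + f$
$o{\left(p \right)} \left(-210\right) = \left(- \frac{39}{8} + \frac{1}{6}\right) \left(-210\right) = \left(- \frac{113}{24}\right) \left(-210\right) = \frac{3955}{4}$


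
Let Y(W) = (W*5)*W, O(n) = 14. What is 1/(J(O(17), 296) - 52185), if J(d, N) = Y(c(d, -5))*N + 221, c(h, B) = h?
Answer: 1/238116 ≈ 4.1996e-6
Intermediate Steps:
Y(W) = 5*W² (Y(W) = (5*W)*W = 5*W²)
J(d, N) = 221 + 5*N*d² (J(d, N) = (5*d²)*N + 221 = 5*N*d² + 221 = 221 + 5*N*d²)
1/(J(O(17), 296) - 52185) = 1/((221 + 5*296*14²) - 52185) = 1/((221 + 5*296*196) - 52185) = 1/((221 + 290080) - 52185) = 1/(290301 - 52185) = 1/238116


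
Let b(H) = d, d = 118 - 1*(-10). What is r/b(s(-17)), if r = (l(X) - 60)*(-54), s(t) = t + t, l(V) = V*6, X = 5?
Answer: 405/32 ≈ 12.656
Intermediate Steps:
l(V) = 6*V
d = 128 (d = 118 + 10 = 128)
s(t) = 2*t
b(H) = 128
r = 1620 (r = (6*5 - 60)*(-54) = (30 - 60)*(-54) = -30*(-54) = 1620)
r/b(s(-17)) = 1620/128 = 1620*(1/128) = 405/32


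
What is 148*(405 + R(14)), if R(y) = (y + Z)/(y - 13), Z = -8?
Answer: 60828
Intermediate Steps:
R(y) = (-8 + y)/(-13 + y) (R(y) = (y - 8)/(y - 13) = (-8 + y)/(-13 + y))
148*(405 + R(14)) = 148*(405 + (-8 + 14)/(-13 + 14)) = 148*(405 + 6/1) = 148*(405 + 1*6) = 148*(405 + 6) = 148*411 = 60828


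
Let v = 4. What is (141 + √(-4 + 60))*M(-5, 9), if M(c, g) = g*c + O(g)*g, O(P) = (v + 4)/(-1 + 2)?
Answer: 3807 + 54*√14 ≈ 4009.1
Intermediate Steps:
O(P) = 8 (O(P) = (4 + 4)/(-1 + 2) = 8/1 = 8*1 = 8)
M(c, g) = 8*g + c*g (M(c, g) = g*c + 8*g = c*g + 8*g = 8*g + c*g)
(141 + √(-4 + 60))*M(-5, 9) = (141 + √(-4 + 60))*(9*(8 - 5)) = (141 + √56)*(9*3) = (141 + 2*√14)*27 = 3807 + 54*√14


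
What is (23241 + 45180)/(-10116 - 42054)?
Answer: -22807/17390 ≈ -1.3115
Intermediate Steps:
(23241 + 45180)/(-10116 - 42054) = 68421/(-52170) = 68421*(-1/52170) = -22807/17390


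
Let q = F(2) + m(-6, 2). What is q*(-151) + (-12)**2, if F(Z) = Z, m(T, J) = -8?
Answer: 1050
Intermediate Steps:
q = -6 (q = 2 - 8 = -6)
q*(-151) + (-12)**2 = -6*(-151) + (-12)**2 = 906 + 144 = 1050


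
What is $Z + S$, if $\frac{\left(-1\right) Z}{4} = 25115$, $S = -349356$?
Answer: $-449816$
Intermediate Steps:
$Z = -100460$ ($Z = \left(-4\right) 25115 = -100460$)
$Z + S = -100460 - 349356 = -449816$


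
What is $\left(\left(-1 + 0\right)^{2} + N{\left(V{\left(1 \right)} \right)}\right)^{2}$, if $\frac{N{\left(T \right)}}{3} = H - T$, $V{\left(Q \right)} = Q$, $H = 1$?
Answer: $1$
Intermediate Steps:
$N{\left(T \right)} = 3 - 3 T$ ($N{\left(T \right)} = 3 \left(1 - T\right) = 3 - 3 T$)
$\left(\left(-1 + 0\right)^{2} + N{\left(V{\left(1 \right)} \right)}\right)^{2} = \left(\left(-1 + 0\right)^{2} + \left(3 - 3\right)\right)^{2} = \left(\left(-1\right)^{2} + \left(3 - 3\right)\right)^{2} = \left(1 + 0\right)^{2} = 1^{2} = 1$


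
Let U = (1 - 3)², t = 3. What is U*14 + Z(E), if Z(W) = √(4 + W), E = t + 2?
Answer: 59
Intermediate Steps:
U = 4 (U = (-2)² = 4)
E = 5 (E = 3 + 2 = 5)
U*14 + Z(E) = 4*14 + √(4 + 5) = 56 + √9 = 56 + 3 = 59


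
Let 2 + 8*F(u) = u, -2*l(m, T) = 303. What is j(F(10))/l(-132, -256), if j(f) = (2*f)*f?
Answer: -4/303 ≈ -0.013201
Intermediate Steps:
l(m, T) = -303/2 (l(m, T) = -½*303 = -303/2)
F(u) = -¼ + u/8
j(f) = 2*f²
j(F(10))/l(-132, -256) = (2*(-¼ + (⅛)*10)²)/(-303/2) = (2*(-¼ + 5/4)²)*(-2/303) = (2*1²)*(-2/303) = (2*1)*(-2/303) = 2*(-2/303) = -4/303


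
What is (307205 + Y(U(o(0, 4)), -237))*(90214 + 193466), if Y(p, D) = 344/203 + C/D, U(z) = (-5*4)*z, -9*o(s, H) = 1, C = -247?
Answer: 1397603553853440/16037 ≈ 8.7149e+10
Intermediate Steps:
o(s, H) = -1/9 (o(s, H) = -1/9*1 = -1/9)
U(z) = -20*z
Y(p, D) = 344/203 - 247/D
(307205 + Y(U(o(0, 4)), -237))*(90214 + 193466) = (307205 + (344/203 - 247/(-237)))*(90214 + 193466) = (307205 + (344/203 - 247*(-1/237)))*283680 = (307205 + (344/203 + 247/237))*283680 = (307205 + 131669/48111)*283680 = (14780071424/48111)*283680 = 1397603553853440/16037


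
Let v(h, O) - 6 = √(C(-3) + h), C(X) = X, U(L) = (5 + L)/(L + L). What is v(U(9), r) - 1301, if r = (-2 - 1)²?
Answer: -1295 + 2*I*√5/3 ≈ -1295.0 + 1.4907*I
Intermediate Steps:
U(L) = (5 + L)/(2*L) (U(L) = (5 + L)/((2*L)) = (5 + L)*(1/(2*L)) = (5 + L)/(2*L))
r = 9 (r = (-3)² = 9)
v(h, O) = 6 + √(-3 + h)
v(U(9), r) - 1301 = (6 + √(-3 + (½)*(5 + 9)/9)) - 1301 = (6 + √(-3 + (½)*(⅑)*14)) - 1301 = (6 + √(-3 + 7/9)) - 1301 = (6 + √(-20/9)) - 1301 = (6 + 2*I*√5/3) - 1301 = -1295 + 2*I*√5/3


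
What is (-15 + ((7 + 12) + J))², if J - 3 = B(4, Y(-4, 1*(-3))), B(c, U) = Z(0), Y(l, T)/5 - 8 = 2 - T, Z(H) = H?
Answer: 49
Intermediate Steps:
Y(l, T) = 50 - 5*T (Y(l, T) = 40 + 5*(2 - T) = 40 + (10 - 5*T) = 50 - 5*T)
B(c, U) = 0
J = 3 (J = 3 + 0 = 3)
(-15 + ((7 + 12) + J))² = (-15 + ((7 + 12) + 3))² = (-15 + (19 + 3))² = (-15 + 22)² = 7² = 49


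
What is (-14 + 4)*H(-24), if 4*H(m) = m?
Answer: 60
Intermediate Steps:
H(m) = m/4
(-14 + 4)*H(-24) = (-14 + 4)*((¼)*(-24)) = -10*(-6) = 60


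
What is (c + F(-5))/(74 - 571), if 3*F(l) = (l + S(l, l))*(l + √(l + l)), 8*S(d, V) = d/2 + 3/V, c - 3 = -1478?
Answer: 70369/23856 + 431*I*√10/119280 ≈ 2.9497 + 0.011426*I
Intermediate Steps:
c = -1475 (c = 3 - 1478 = -1475)
S(d, V) = d/16 + 3/(8*V) (S(d, V) = (d/2 + 3/V)/8 = d/16 + 3/(8*V))
F(l) = (l + √2*√l)*(l + (6 + l²)/(16*l))/3 (F(l) = ((l + (6 + l*l)/(16*l))*(l + √(l + l)))/3 = ((l + (6 + l²)/(16*l))*(l + √(2*l)))/3 = ((l + (6 + l²)/(16*l))*(l + √2*√l))/3 = ((l + √2*√l)*(l + (6 + l²)/(16*l)))/3 = (l + √2*√l)*(l + (6 + l²)/(16*l))/3)
(c + F(-5))/(74 - 571) = (-1475 + (⅛ + (17/48)*(-5)² + √2/(8*√(-5)) + 17*√2*(-5)^(3/2)/48))/(74 - 571) = (-1475 + (⅛ + (17/48)*25 + √2*(-I*√5/5)/8 + 17*√2*(-5*I*√5)/48))/(-497) = (-1475 + (⅛ + 425/48 - I*√10/40 - 85*I*√10/48))*(-1/497) = (-1475 + (431/48 - 431*I*√10/240))*(-1/497) = (-70369/48 - 431*I*√10/240)*(-1/497) = 70369/23856 + 431*I*√10/119280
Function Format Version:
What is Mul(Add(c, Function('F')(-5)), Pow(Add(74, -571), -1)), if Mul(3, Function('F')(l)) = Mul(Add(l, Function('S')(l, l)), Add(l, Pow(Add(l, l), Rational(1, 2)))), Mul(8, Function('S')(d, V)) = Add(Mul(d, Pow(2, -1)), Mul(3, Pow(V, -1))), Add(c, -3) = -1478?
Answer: Add(Rational(70369, 23856), Mul(Rational(431, 119280), I, Pow(10, Rational(1, 2)))) ≈ Add(2.9497, Mul(0.011426, I))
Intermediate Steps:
c = -1475 (c = Add(3, -1478) = -1475)
Function('S')(d, V) = Add(Mul(Rational(1, 16), d), Mul(Rational(3, 8), Pow(V, -1))) (Function('S')(d, V) = Mul(Rational(1, 8), Add(Mul(d, Pow(2, -1)), Mul(3, Pow(V, -1)))) = Mul(Rational(1, 8), Add(Mul(d, Rational(1, 2)), Mul(3, Pow(V, -1)))) = Mul(Rational(1, 8), Add(Mul(Rational(1, 2), d), Mul(3, Pow(V, -1)))) = Add(Mul(Rational(1, 16), d), Mul(Rational(3, 8), Pow(V, -1))))
Function('F')(l) = Mul(Rational(1, 3), Add(l, Mul(Pow(2, Rational(1, 2)), Pow(l, Rational(1, 2)))), Add(l, Mul(Rational(1, 16), Pow(l, -1), Add(6, Pow(l, 2))))) (Function('F')(l) = Mul(Rational(1, 3), Mul(Add(l, Mul(Rational(1, 16), Pow(l, -1), Add(6, Mul(l, l)))), Add(l, Pow(Add(l, l), Rational(1, 2))))) = Mul(Rational(1, 3), Mul(Add(l, Mul(Rational(1, 16), Pow(l, -1), Add(6, Pow(l, 2)))), Add(l, Pow(Mul(2, l), Rational(1, 2))))) = Mul(Rational(1, 3), Mul(Add(l, Mul(Rational(1, 16), Pow(l, -1), Add(6, Pow(l, 2)))), Add(l, Mul(Pow(2, Rational(1, 2)), Pow(l, Rational(1, 2)))))) = Mul(Rational(1, 3), Mul(Add(l, Mul(Pow(2, Rational(1, 2)), Pow(l, Rational(1, 2)))), Add(l, Mul(Rational(1, 16), Pow(l, -1), Add(6, Pow(l, 2)))))) = Mul(Rational(1, 3), Add(l, Mul(Pow(2, Rational(1, 2)), Pow(l, Rational(1, 2)))), Add(l, Mul(Rational(1, 16), Pow(l, -1), Add(6, Pow(l, 2))))))
Mul(Add(c, Function('F')(-5)), Pow(Add(74, -571), -1)) = Mul(Add(-1475, Add(Rational(1, 8), Mul(Rational(17, 48), Pow(-5, 2)), Mul(Rational(1, 8), Pow(2, Rational(1, 2)), Pow(-5, Rational(-1, 2))), Mul(Rational(17, 48), Pow(2, Rational(1, 2)), Pow(-5, Rational(3, 2))))), Pow(Add(74, -571), -1)) = Mul(Add(-1475, Add(Rational(1, 8), Mul(Rational(17, 48), 25), Mul(Rational(1, 8), Pow(2, Rational(1, 2)), Mul(Rational(-1, 5), I, Pow(5, Rational(1, 2)))), Mul(Rational(17, 48), Pow(2, Rational(1, 2)), Mul(-5, I, Pow(5, Rational(1, 2)))))), Pow(-497, -1)) = Mul(Add(-1475, Add(Rational(1, 8), Rational(425, 48), Mul(Rational(-1, 40), I, Pow(10, Rational(1, 2))), Mul(Rational(-85, 48), I, Pow(10, Rational(1, 2))))), Rational(-1, 497)) = Mul(Add(-1475, Add(Rational(431, 48), Mul(Rational(-431, 240), I, Pow(10, Rational(1, 2))))), Rational(-1, 497)) = Mul(Add(Rational(-70369, 48), Mul(Rational(-431, 240), I, Pow(10, Rational(1, 2)))), Rational(-1, 497)) = Add(Rational(70369, 23856), Mul(Rational(431, 119280), I, Pow(10, Rational(1, 2))))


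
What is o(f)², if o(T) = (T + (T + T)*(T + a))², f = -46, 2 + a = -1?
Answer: 396385960389136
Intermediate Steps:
a = -3 (a = -2 - 1 = -3)
o(T) = (T + 2*T*(-3 + T))² (o(T) = (T + (T + T)*(T - 3))² = (T + (2*T)*(-3 + T))² = (T + 2*T*(-3 + T))²)
o(f)² = ((-46)²*(-5 + 2*(-46))²)² = (2116*(-5 - 92)²)² = (2116*(-97)²)² = (2116*9409)² = 19909444² = 396385960389136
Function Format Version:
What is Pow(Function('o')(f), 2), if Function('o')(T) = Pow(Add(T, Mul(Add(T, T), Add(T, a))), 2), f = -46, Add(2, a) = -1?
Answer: 396385960389136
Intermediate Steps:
a = -3 (a = Add(-2, -1) = -3)
Function('o')(T) = Pow(Add(T, Mul(2, T, Add(-3, T))), 2) (Function('o')(T) = Pow(Add(T, Mul(Add(T, T), Add(T, -3))), 2) = Pow(Add(T, Mul(Mul(2, T), Add(-3, T))), 2) = Pow(Add(T, Mul(2, T, Add(-3, T))), 2))
Pow(Function('o')(f), 2) = Pow(Mul(Pow(-46, 2), Pow(Add(-5, Mul(2, -46)), 2)), 2) = Pow(Mul(2116, Pow(Add(-5, -92), 2)), 2) = Pow(Mul(2116, Pow(-97, 2)), 2) = Pow(Mul(2116, 9409), 2) = Pow(19909444, 2) = 396385960389136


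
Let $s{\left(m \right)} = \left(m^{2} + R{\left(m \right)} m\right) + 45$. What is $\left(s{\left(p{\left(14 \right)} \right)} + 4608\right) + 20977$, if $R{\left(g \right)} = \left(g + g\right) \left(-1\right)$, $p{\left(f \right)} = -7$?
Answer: $25581$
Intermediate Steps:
$R{\left(g \right)} = - 2 g$ ($R{\left(g \right)} = 2 g \left(-1\right) = - 2 g$)
$s{\left(m \right)} = 45 - m^{2}$ ($s{\left(m \right)} = \left(m^{2} + - 2 m m\right) + 45 = \left(m^{2} - 2 m^{2}\right) + 45 = - m^{2} + 45 = 45 - m^{2}$)
$\left(s{\left(p{\left(14 \right)} \right)} + 4608\right) + 20977 = \left(\left(45 - \left(-7\right)^{2}\right) + 4608\right) + 20977 = \left(\left(45 - 49\right) + 4608\right) + 20977 = \left(-4 + 4608\right) + 20977 = 4604 + 20977 = 25581$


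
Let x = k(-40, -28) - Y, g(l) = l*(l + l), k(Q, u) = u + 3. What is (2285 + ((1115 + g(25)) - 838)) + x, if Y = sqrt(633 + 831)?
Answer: 3787 - 2*sqrt(366) ≈ 3748.7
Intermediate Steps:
Y = 2*sqrt(366) (Y = sqrt(1464) = 2*sqrt(366) ≈ 38.262)
k(Q, u) = 3 + u
g(l) = 2*l**2 (g(l) = l*(2*l) = 2*l**2)
x = -25 - 2*sqrt(366) (x = (3 - 28) - 2*sqrt(366) = -25 - 2*sqrt(366) ≈ -63.262)
(2285 + ((1115 + g(25)) - 838)) + x = (2285 + ((1115 + 2*25**2) - 838)) + (-25 - 2*sqrt(366)) = (2285 + ((1115 + 2*625) - 838)) + (-25 - 2*sqrt(366)) = (2285 + ((1115 + 1250) - 838)) + (-25 - 2*sqrt(366)) = (2285 + (2365 - 838)) + (-25 - 2*sqrt(366)) = (2285 + 1527) + (-25 - 2*sqrt(366)) = 3812 + (-25 - 2*sqrt(366)) = 3787 - 2*sqrt(366)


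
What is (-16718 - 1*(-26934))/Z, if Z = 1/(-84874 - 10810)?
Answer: -977507744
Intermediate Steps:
Z = -1/95684 (Z = 1/(-95684) = -1/95684 ≈ -1.0451e-5)
(-16718 - 1*(-26934))/Z = (-16718 - 1*(-26934))/(-1/95684) = (-16718 + 26934)*(-95684) = 10216*(-95684) = -977507744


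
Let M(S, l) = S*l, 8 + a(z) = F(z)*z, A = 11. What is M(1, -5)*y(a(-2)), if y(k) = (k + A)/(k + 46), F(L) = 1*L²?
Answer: ⅚ ≈ 0.83333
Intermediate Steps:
F(L) = L²
a(z) = -8 + z³ (a(z) = -8 + z²*z = -8 + z³)
y(k) = (11 + k)/(46 + k) (y(k) = (k + 11)/(k + 46) = (11 + k)/(46 + k))
M(1, -5)*y(a(-2)) = (1*(-5))*((11 + (-8 + (-2)³))/(46 + (-8 + (-2)³))) = -5*(11 + (-8 - 8))/(46 + (-8 - 8)) = -5*(11 - 16)/(46 - 16) = -5*(-5)/30 = -(-5)/6 = -5*(-⅙) = ⅚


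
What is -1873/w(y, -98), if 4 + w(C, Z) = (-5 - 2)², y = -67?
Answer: -1873/45 ≈ -41.622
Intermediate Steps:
w(C, Z) = 45 (w(C, Z) = -4 + (-5 - 2)² = -4 + (-7)² = -4 + 49 = 45)
-1873/w(y, -98) = -1873/45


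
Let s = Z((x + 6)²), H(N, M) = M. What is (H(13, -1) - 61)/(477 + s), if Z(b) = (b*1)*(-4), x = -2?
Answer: -62/413 ≈ -0.15012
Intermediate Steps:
Z(b) = -4*b (Z(b) = b*(-4) = -4*b)
s = -64 (s = -4*(-2 + 6)² = -4*4² = -4*16 = -64)
(H(13, -1) - 61)/(477 + s) = (-1 - 61)/(477 - 64) = -62/413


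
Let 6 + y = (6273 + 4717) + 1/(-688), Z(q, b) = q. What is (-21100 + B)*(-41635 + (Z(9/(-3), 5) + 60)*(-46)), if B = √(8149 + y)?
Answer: 933822700 - 44257*√566030629/172 ≈ 9.2770e+8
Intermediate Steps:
y = 7556991/688 (y = -6 + ((6273 + 4717) + 1/(-688)) = -6 + (10990 - 1/688) = -6 + 7561119/688 = 7556991/688 ≈ 10984.)
B = √566030629/172 (B = √(8149 + 7556991/688) = √(13163503/688) = √566030629/172 ≈ 138.32)
(-21100 + B)*(-41635 + (Z(9/(-3), 5) + 60)*(-46)) = (-21100 + √566030629/172)*(-41635 + (9/(-3) + 60)*(-46)) = (-21100 + √566030629/172)*(-41635 + (9*(-⅓) + 60)*(-46)) = (-21100 + √566030629/172)*(-41635 + (-3 + 60)*(-46)) = (-21100 + √566030629/172)*(-41635 + 57*(-46)) = (-21100 + √566030629/172)*(-41635 - 2622) = (-21100 + √566030629/172)*(-44257) = 933822700 - 44257*√566030629/172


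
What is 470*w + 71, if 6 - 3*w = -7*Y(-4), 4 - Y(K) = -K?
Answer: 1011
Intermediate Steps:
Y(K) = 4 + K (Y(K) = 4 - (-1)*K = 4 + K)
w = 2 (w = 2 - (-7)*(4 - 4)/3 = 2 - (-7)*0/3 = 2 - 1/3*0 = 2 + 0 = 2)
470*w + 71 = 470*2 + 71 = 940 + 71 = 1011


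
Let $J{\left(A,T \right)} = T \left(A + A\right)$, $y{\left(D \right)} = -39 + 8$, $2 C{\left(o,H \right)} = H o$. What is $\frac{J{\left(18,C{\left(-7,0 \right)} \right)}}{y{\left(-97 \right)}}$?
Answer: $0$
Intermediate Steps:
$C{\left(o,H \right)} = \frac{H o}{2}$
$y{\left(D \right)} = -31$
$J{\left(A,T \right)} = 2 A T$ ($J{\left(A,T \right)} = T 2 A = 2 A T$)
$\frac{J{\left(18,C{\left(-7,0 \right)} \right)}}{y{\left(-97 \right)}} = \frac{2 \cdot 18 \cdot \frac{1}{2} \cdot 0 \left(-7\right)}{-31} = 2 \cdot 18 \cdot 0 \left(- \frac{1}{31}\right) = 0 \left(- \frac{1}{31}\right) = 0$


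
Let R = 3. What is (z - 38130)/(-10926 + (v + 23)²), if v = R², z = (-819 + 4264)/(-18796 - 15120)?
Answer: 1293220525/335836232 ≈ 3.8507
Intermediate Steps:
z = -3445/33916 (z = 3445/(-33916) = 3445*(-1/33916) = -3445/33916 ≈ -0.10157)
v = 9 (v = 3² = 9)
(z - 38130)/(-10926 + (v + 23)²) = (-3445/33916 - 38130)/(-10926 + (9 + 23)²) = -1293220525/(33916*(-10926 + 32²)) = -1293220525/(33916*(-10926 + 1024)) = -1293220525/33916/(-9902) = -1293220525/33916*(-1/9902) = 1293220525/335836232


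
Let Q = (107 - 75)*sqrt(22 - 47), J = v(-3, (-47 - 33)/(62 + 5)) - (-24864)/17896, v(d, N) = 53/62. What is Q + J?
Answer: 311257/138694 + 160*I ≈ 2.2442 + 160.0*I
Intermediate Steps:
v(d, N) = 53/62 (v(d, N) = 53*(1/62) = 53/62)
J = 311257/138694 (J = 53/62 - (-24864)/17896 = 53/62 - 1*(-3108/2237) = 53/62 + 3108/2237 = 311257/138694 ≈ 2.2442)
Q = 160*I (Q = 32*sqrt(-25) = 32*(5*I) = 160*I ≈ 160.0*I)
Q + J = 160*I + 311257/138694 = 311257/138694 + 160*I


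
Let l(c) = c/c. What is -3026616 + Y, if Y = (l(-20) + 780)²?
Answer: -2416655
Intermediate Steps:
l(c) = 1
Y = 609961 (Y = (1 + 780)² = 781² = 609961)
-3026616 + Y = -3026616 + 609961 = -2416655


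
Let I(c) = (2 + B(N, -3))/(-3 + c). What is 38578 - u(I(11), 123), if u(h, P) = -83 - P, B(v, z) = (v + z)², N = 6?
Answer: 38784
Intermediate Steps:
I(c) = 11/(-3 + c) (I(c) = (2 + (6 - 3)²)/(-3 + c) = (2 + 3²)/(-3 + c) = (2 + 9)/(-3 + c) = 11/(-3 + c))
38578 - u(I(11), 123) = 38578 - (-83 - 1*123) = 38578 - (-83 - 123) = 38578 - 1*(-206) = 38578 + 206 = 38784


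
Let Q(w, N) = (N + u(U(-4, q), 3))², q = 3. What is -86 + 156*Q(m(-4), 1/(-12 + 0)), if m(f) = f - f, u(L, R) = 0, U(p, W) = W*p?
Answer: -1019/12 ≈ -84.917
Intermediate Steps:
m(f) = 0
Q(w, N) = N² (Q(w, N) = (N + 0)² = N²)
-86 + 156*Q(m(-4), 1/(-12 + 0)) = -86 + 156*(1/(-12 + 0))² = -86 + 156*(1/(-12))² = -86 + 156*(-1/12)² = -86 + 156*(1/144) = -86 + 13/12 = -1019/12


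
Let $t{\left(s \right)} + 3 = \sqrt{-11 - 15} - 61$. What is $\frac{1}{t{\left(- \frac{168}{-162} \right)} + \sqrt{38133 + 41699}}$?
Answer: $\frac{1}{-64 + 2 \sqrt{19958} + i \sqrt{26}} \approx 0.0045732 - 0.0001067 i$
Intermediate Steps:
$t{\left(s \right)} = -64 + i \sqrt{26}$ ($t{\left(s \right)} = -3 + \left(\sqrt{-11 - 15} - 61\right) = -3 - \left(61 - \sqrt{-26}\right) = -3 - \left(61 - i \sqrt{26}\right) = -64 + i \sqrt{26}$)
$\frac{1}{t{\left(- \frac{168}{-162} \right)} + \sqrt{38133 + 41699}} = \frac{1}{\left(-64 + i \sqrt{26}\right) + \sqrt{38133 + 41699}} = \frac{1}{\left(-64 + i \sqrt{26}\right) + \sqrt{79832}} = \frac{1}{\left(-64 + i \sqrt{26}\right) + 2 \sqrt{19958}} = \frac{1}{-64 + 2 \sqrt{19958} + i \sqrt{26}}$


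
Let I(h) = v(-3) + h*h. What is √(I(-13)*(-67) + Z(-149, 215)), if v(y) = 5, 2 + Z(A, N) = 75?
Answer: I*√11585 ≈ 107.63*I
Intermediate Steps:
Z(A, N) = 73 (Z(A, N) = -2 + 75 = 73)
I(h) = 5 + h² (I(h) = 5 + h*h = 5 + h²)
√(I(-13)*(-67) + Z(-149, 215)) = √((5 + (-13)²)*(-67) + 73) = √((5 + 169)*(-67) + 73) = √(174*(-67) + 73) = √(-11658 + 73) = √(-11585) = I*√11585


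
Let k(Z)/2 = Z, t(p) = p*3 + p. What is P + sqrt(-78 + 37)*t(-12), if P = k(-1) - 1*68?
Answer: -70 - 48*I*sqrt(41) ≈ -70.0 - 307.35*I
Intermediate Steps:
t(p) = 4*p (t(p) = 3*p + p = 4*p)
k(Z) = 2*Z
P = -70 (P = 2*(-1) - 1*68 = -2 - 68 = -70)
P + sqrt(-78 + 37)*t(-12) = -70 + sqrt(-78 + 37)*(4*(-12)) = -70 + sqrt(-41)*(-48) = -70 + (I*sqrt(41))*(-48) = -70 - 48*I*sqrt(41)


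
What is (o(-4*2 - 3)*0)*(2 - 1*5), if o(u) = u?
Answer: 0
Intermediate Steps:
(o(-4*2 - 3)*0)*(2 - 1*5) = ((-4*2 - 3)*0)*(2 - 1*5) = ((-8 - 3)*0)*(2 - 5) = -11*0*(-3) = 0*(-3) = 0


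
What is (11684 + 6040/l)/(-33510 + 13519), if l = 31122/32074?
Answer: -39811172/44439993 ≈ -0.89584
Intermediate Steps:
l = 2223/2291 (l = 31122*(1/32074) = 2223/2291 ≈ 0.97032)
(11684 + 6040/l)/(-33510 + 13519) = (11684 + 6040/(2223/2291))/(-33510 + 13519) = (11684 + 6040*(2291/2223))/(-19991) = (11684 + 13837640/2223)*(-1/19991) = (39811172/2223)*(-1/19991) = -39811172/44439993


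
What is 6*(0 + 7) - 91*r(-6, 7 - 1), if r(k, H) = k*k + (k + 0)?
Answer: -2688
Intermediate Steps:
r(k, H) = k + k**2 (r(k, H) = k**2 + k = k + k**2)
6*(0 + 7) - 91*r(-6, 7 - 1) = 6*(0 + 7) - (-546)*(1 - 6) = 6*7 - (-546)*(-5) = 42 - 91*30 = 42 - 2730 = -2688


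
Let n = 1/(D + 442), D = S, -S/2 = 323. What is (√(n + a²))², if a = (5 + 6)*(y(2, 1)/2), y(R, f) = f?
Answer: 3085/102 ≈ 30.245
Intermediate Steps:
S = -646 (S = -2*323 = -646)
D = -646
a = 11/2 (a = (5 + 6)*(1/2) = 11*(1*(½)) = 11*(½) = 11/2 ≈ 5.5000)
n = -1/204 (n = 1/(-646 + 442) = 1/(-204) = -1/204 ≈ -0.0049020)
(√(n + a²))² = (√(-1/204 + (11/2)²))² = (√(-1/204 + 121/4))² = (√(3085/102))² = (√314670/102)² = 3085/102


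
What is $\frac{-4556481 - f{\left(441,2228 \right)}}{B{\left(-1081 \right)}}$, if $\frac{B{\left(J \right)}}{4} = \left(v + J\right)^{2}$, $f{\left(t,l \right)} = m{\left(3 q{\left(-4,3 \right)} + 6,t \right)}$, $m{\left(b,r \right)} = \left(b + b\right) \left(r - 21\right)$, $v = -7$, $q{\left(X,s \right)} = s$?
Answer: $- \frac{4569081}{4734976} \approx -0.96496$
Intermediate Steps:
$m{\left(b,r \right)} = 2 b \left(-21 + r\right)$
$f{\left(t,l \right)} = -630 + 30 t$ ($f{\left(t,l \right)} = 2 \left(3 \cdot 3 + 6\right) \left(-21 + t\right) = 2 \left(9 + 6\right) \left(-21 + t\right) = 2 \cdot 15 \left(-21 + t\right) = -630 + 30 t$)
$B{\left(J \right)} = 4 \left(-7 + J\right)^{2}$
$\frac{-4556481 - f{\left(441,2228 \right)}}{B{\left(-1081 \right)}} = \frac{-4556481 - \left(-630 + 30 \cdot 441\right)}{4 \left(-7 - 1081\right)^{2}} = \frac{-4556481 - \left(-630 + 13230\right)}{4 \left(-1088\right)^{2}} = \frac{-4556481 - 12600}{4 \cdot 1183744} = \frac{-4556481 - 12600}{4734976} = \left(-4569081\right) \frac{1}{4734976} = - \frac{4569081}{4734976}$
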